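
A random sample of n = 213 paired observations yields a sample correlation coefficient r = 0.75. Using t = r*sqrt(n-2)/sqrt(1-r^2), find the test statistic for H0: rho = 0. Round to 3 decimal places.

16.471

1 − r² = 1 − 0.5625 = 0.4375;  √(1−r²) = 0.661438
√(n−2) = √211 = 14.525839
t = r·√(n−2)/√(1−r²) = 0.75 · 14.525839 / 0.661438 = 16.471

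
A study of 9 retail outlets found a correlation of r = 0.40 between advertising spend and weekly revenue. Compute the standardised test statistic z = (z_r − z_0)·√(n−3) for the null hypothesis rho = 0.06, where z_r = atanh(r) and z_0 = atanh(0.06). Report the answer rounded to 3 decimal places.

z_r = atanh(0.40) = 0.423649,  z_0 = atanh(0.06) = 0.060072
SE = 1/√(n−3) = 1/√6 = 0.408248
z = (z_r − z_0)/SE = (0.423649 − 0.060072) / 0.408248 = 0.363577 / 0.408248 = 0.891

0.891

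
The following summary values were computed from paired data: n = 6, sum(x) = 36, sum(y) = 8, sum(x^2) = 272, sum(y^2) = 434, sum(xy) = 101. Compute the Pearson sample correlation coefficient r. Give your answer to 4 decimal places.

Numerator: nΣxy − (Σx)(Σy) = 6·101 − (36)(8) = 318
Denominator: √[(nΣx²−(Σx)²)(nΣy²−(Σy)²)]
  nΣx²−(Σx)² = 6·272 − 1296 = 336;  nΣy²−(Σy)² = 6·434 − 64 = 2540
  √(336·2540) = √853440 = 923.8182
r = 318 / 923.8182 = 0.3442

0.3442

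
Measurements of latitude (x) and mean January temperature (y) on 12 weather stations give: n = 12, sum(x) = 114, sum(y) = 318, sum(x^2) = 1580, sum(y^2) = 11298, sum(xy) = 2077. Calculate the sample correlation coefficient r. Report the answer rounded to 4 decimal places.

-0.7903

S_xy = nΣxy − ΣxΣy = 12·2077 − 114·318 = 24924 − 36252 = -11328
S_xx = nΣx² − (Σx)² = 12·1580 − 114² = 18960 − 12996 = 5964
S_yy = nΣy² − (Σy)² = 12·11298 − 318² = 135576 − 101124 = 34452
r = S_xy / √(S_xx·S_yy) = -11328 / √(5964·34452) = -11328 / √205471728 = -11328 / 14334.2851 = -0.7903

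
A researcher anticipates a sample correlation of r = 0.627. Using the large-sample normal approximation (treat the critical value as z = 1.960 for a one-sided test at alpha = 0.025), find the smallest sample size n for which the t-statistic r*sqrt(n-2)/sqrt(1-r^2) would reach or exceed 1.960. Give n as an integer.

8

Need r·√(n−2)/√(1−r²) ≥ 1.960
√(n−2) ≥ 1.960·√(1−0.393129) / 0.627 = 1.960·0.779019 / 0.627 = 2.4352
n−2 ≥ 5.9302  ⇒  n ≥ 7.9302
Smallest integer n = 8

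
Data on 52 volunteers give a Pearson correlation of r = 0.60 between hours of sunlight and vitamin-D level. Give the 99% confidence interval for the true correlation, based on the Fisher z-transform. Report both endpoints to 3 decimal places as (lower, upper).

z_r = atanh(0.60) = 0.693147;  SE = 1/√(n−3) = 1/√49 = 0.142857
z-limits: 0.693147 ± 2.576·0.142857 = 0.693147 ± 0.368000 = [0.325147, 1.061147]
ρ-limits: (tanh 0.325147, tanh 1.061147) = (0.314, 0.786)

(0.314, 0.786)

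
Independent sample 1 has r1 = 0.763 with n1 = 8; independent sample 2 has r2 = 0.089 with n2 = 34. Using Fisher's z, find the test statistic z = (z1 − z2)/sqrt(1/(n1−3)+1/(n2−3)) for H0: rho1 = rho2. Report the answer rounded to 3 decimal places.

z1 = atanh(0.763) = 1.003356,  z2 = atanh(0.089) = 0.089236
SE = √(1/(n1−3) + 1/(n2−3)) = √(1/5 + 1/31) = √(0.2000000 + 0.0322581) = √0.2322581 = 0.481932
z = (z1 − z2)/SE = (1.003356 − 0.089236) / 0.481932 = 0.914120 / 0.481932 = 1.897

1.897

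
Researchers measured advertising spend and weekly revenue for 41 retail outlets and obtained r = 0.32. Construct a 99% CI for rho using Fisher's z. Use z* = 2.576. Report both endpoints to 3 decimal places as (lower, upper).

(-0.086, 0.635)

z_r = atanh(0.32) = 0.331647;  SE = 1/√(n−3) = 1/√38 = 0.162221
z-limits: 0.331647 ± 2.576·0.162221 = 0.331647 ± 0.417881 = [-0.086234, 0.749528]
ρ-limits: (tanh -0.086234, tanh 0.749528) = (-0.086, 0.635)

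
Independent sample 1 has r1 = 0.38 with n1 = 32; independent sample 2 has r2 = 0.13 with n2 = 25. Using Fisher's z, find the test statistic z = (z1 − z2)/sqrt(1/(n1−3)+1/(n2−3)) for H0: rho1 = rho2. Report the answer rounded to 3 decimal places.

Fisher z-transforms: z1 = atanh(0.38) = 0.400060, z2 = atanh(0.13) = 0.130740; difference d = 0.269320
Var(d) = 1/29 + 1/22 = 0.0344828 + 0.0454545 = 0.0799373
z = d/√Var(d) = 0.269320 / √0.0799373 = 0.269320 / 0.282732 = 0.953

0.953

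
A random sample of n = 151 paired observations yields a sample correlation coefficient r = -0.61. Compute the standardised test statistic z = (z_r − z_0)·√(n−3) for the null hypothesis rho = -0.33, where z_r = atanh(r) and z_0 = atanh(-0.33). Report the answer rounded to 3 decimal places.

-4.454

z_r = atanh(-0.61) = -0.708921,  z_0 = atanh(-0.33) = -0.342828
SE = 1/√(n−3) = 1/√148 = 0.082199
z = (z_r − z_0)/SE = (-0.708921 − (-0.342828)) / 0.082199 = -0.366093 / 0.082199 = -4.454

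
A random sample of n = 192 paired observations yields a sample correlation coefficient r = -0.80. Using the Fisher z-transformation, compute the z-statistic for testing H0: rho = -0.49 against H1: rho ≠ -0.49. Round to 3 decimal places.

-7.734

z_r = atanh(-0.80) = -1.098612,  z_0 = atanh(-0.49) = -0.536060
SE = 1/√(n−3) = 1/√189 = 0.072739
z = (z_r − z_0)/SE = (-1.098612 − (-0.536060)) / 0.072739 = -0.562552 / 0.072739 = -7.734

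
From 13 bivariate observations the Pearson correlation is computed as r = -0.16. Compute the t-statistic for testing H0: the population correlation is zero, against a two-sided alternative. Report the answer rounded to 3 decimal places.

-0.538

1 − r² = 1 − 0.0256 = 0.9744;  √(1−r²) = 0.987117
√(n−2) = √11 = 3.316625
t = r·√(n−2)/√(1−r²) = -0.16 · 3.316625 / 0.987117 = -0.538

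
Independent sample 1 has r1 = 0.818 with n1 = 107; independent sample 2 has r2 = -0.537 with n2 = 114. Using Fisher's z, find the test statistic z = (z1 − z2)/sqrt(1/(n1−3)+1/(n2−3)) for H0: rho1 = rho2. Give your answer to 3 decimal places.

Fisher z-transforms: z1 = atanh(0.818) = 1.150743, z2 = atanh(-0.537) = -0.599930; difference d = 1.750673
Var(d) = 1/104 + 1/111 = 0.0096154 + 0.0090090 = 0.0186244
z = d/√Var(d) = 1.750673 / √0.0186244 = 1.750673 / 0.136471 = 12.828

12.828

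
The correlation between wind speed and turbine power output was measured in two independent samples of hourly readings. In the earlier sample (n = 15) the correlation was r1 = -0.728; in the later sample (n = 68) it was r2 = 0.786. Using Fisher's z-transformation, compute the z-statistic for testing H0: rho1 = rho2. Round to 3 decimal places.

z1 = atanh(-0.728) = -0.924459,  z2 = atanh(0.786) = 1.060879
SE = √(1/(n1−3) + 1/(n2−3)) = √(1/12 + 1/65) = √(0.0833333 + 0.0153846) = √0.0987179 = 0.314194
z = (z1 − z2)/SE = (-0.924459 − 1.060879) / 0.314194 = -1.985338 / 0.314194 = -6.319

-6.319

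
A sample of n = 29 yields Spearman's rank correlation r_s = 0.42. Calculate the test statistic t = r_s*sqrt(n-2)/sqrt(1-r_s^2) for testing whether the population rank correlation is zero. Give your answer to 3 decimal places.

2.405

t = r_s·√(n−2) / √(1−r_s²) with r_s = 0.42, n = 29
  = 0.42·√27 / √(1 − 0.1764)
  = 0.42·5.196152 / 0.907524
  = 2.182384 / 0.907524 = 2.405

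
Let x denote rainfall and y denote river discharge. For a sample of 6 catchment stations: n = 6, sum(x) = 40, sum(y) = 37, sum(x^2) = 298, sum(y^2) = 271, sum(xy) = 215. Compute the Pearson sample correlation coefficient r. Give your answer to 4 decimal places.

Numerator: nΣxy − (Σx)(Σy) = 6·215 − (40)(37) = -190
Denominator: √[(nΣx²−(Σx)²)(nΣy²−(Σy)²)]
  nΣx²−(Σx)² = 6·298 − 1600 = 188;  nΣy²−(Σy)² = 6·271 − 1369 = 257
  √(188·257) = √48316 = 219.8090
r = -190 / 219.8090 = -0.8644

-0.8644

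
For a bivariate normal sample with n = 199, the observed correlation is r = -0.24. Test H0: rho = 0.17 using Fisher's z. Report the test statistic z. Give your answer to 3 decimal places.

z_r = atanh(-0.24) = -0.244774,  z_0 = atanh(0.17) = 0.171667
SE = 1/√(n−3) = 1/√196 = 0.071429
z = (z_r − z_0)/SE = (-0.244774 − 0.171667) / 0.071429 = -0.416441 / 0.071429 = -5.830

-5.830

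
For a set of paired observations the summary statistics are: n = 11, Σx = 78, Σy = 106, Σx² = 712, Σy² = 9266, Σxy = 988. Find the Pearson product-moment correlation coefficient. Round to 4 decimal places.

0.2065

S_xy = nΣxy − ΣxΣy = 11·988 − 78·106 = 10868 − 8268 = 2600
S_xx = nΣx² − (Σx)² = 11·712 − 78² = 7832 − 6084 = 1748
S_yy = nΣy² − (Σy)² = 11·9266 − 106² = 101926 − 11236 = 90690
r = S_xy / √(S_xx·S_yy) = 2600 / √(1748·90690) = 2600 / √158526120 = 2600 / 12590.7156 = 0.2065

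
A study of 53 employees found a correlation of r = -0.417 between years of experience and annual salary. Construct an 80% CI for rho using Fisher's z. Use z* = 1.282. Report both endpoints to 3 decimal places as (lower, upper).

(-0.555, -0.257)

z_r = atanh(-0.417) = -0.444055;  SE = 1/√(n−3) = 1/√50 = 0.141421
z-limits: -0.444055 ± 1.282·0.141421 = -0.444055 ± 0.181302 = [-0.625357, -0.262753]
ρ-limits: (tanh -0.625357, tanh -0.262753) = (-0.555, -0.257)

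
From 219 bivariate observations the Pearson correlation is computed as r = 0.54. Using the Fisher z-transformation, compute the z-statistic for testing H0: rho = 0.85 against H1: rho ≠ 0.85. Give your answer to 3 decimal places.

-9.582

z_r = atanh(0.54) = 0.604156,  z_0 = atanh(0.85) = 1.256153
SE = 1/√(n−3) = 1/√216 = 0.068041
z = (z_r − z_0)/SE = (0.604156 − 1.256153) / 0.068041 = -0.651997 / 0.068041 = -9.582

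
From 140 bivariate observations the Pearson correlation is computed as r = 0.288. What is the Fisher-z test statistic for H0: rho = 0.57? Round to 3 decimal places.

-4.110

Fisher z: atanh(0.288) = 0.296384, atanh(0.57) = 0.647523
z = (z_r − z_0)·√(n−3) = (0.296384 − 0.647523)·√137 = -0.351139 · 11.704700 = -4.110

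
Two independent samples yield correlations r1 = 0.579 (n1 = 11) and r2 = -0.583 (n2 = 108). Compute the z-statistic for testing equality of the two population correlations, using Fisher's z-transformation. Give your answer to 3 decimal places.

3.621

Fisher z-transforms: z1 = atanh(0.579) = 0.660957, z2 = atanh(-0.583) = -0.666995; difference d = 1.327952
Var(d) = 1/8 + 1/105 = 0.1250000 + 0.0095238 = 0.1345238
z = d/√Var(d) = 1.327952 / √0.1345238 = 1.327952 / 0.366775 = 3.621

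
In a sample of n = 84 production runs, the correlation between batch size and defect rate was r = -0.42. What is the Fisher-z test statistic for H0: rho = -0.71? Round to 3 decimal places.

Fisher z: atanh(-0.42) = -0.447692, atanh(-0.71) = -0.887184
z = (z_r − z_0)·√(n−3) = (-0.447692 − (-0.887184))·√81 = 0.439492 · 9.000000 = 3.955

3.955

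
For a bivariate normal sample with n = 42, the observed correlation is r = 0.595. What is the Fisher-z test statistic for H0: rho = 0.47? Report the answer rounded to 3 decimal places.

z_r = atanh(0.595) = 0.685371,  z_0 = atanh(0.47) = 0.510070
SE = 1/√(n−3) = 1/√39 = 0.160128
z = (z_r − z_0)/SE = (0.685371 − 0.510070) / 0.160128 = 0.175301 / 0.160128 = 1.095

1.095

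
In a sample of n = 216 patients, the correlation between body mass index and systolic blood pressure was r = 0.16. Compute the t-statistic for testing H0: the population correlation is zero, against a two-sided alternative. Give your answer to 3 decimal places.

2.371

t = r·√(n−2) / √(1−r²) with r = 0.16, n = 216
  = 0.16·√214 / √(1 − 0.0256)
  = 0.16·14.628739 / 0.987117
  = 2.340598 / 0.987117 = 2.371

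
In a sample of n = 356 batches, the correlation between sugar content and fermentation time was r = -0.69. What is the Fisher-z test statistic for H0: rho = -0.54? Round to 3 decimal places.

Fisher z: atanh(-0.69) = -0.847956, atanh(-0.54) = -0.604156
z = (z_r − z_0)·√(n−3) = (-0.847956 − (-0.604156))·√353 = -0.243800 · 18.788294 = -4.581

-4.581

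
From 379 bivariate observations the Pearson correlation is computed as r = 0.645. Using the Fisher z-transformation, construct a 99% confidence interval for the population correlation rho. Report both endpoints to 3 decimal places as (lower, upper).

(0.561, 0.716)

z_r = atanh(0.645) = 0.766689;  SE = 1/√(n−3) = 1/√376 = 0.051571
z-limits: 0.766689 ± 2.576·0.051571 = 0.766689 ± 0.132847 = [0.633842, 0.899536]
ρ-limits: (tanh 0.633842, tanh 0.899536) = (0.561, 0.716)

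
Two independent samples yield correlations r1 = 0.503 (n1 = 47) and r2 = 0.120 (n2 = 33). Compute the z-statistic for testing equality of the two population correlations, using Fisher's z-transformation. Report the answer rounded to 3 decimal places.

1.828

Fisher z-transforms: z1 = atanh(0.503) = 0.553314, z2 = atanh(0.120) = 0.120581; difference d = 0.432733
Var(d) = 1/44 + 1/30 = 0.0227273 + 0.0333333 = 0.0560606
z = d/√Var(d) = 0.432733 / √0.0560606 = 0.432733 / 0.236771 = 1.828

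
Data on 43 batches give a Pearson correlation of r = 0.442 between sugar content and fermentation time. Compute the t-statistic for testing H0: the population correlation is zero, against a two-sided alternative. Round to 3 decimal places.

1 − r² = 1 − 0.195364 = 0.804636;  √(1−r²) = 0.897015
√(n−2) = √41 = 6.403124
t = r·√(n−2)/√(1−r²) = 0.442 · 6.403124 / 0.897015 = 3.155

3.155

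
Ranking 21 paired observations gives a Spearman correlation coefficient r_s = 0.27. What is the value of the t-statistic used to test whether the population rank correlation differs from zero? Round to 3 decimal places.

1 − r_s² = 1 − 0.0729 = 0.9271;  √(1−r_s²) = 0.962860
√(n−2) = √19 = 4.358899
t = r_s·√(n−2)/√(1−r_s²) = 0.27 · 4.358899 / 0.962860 = 1.222

1.222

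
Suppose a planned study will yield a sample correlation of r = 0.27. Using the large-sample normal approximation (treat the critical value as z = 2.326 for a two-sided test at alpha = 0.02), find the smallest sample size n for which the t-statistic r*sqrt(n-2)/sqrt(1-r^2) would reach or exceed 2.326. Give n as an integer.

r√(n−2)/√(1−r²) ≥ 2.326  ⇔  n−2 ≥ (2.326)²·(1−r²)/r²
(1−r²)/r² = (1−0.0729)/0.0729 = 12.7174
n ≥ 2 + 5.410276·12.7174 = 2 + 68.8046 = 70.8046
⌈70.8046⌉ = 71

71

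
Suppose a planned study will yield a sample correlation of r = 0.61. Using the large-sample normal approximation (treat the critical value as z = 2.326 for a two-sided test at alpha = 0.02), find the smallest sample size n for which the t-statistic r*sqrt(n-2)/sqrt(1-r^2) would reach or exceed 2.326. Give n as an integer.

12

r√(n−2)/√(1−r²) ≥ 2.326  ⇔  n−2 ≥ (2.326)²·(1−r²)/r²
(1−r²)/r² = (1−0.3721)/0.3721 = 1.6874
n ≥ 2 + 5.410276·1.6874 = 2 + 9.1293 = 11.1293
⌈11.1293⌉ = 12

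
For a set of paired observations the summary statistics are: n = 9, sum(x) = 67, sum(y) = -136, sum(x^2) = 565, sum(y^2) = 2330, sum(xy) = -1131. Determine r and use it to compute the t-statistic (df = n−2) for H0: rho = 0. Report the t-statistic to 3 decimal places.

S_xy = nΣxy − ΣxΣy = 9·(-1131) − 67·(-136) = -10179 − (-9112) = -1067
S_xx = nΣx² − (Σx)² = 9·565 − 67² = 5085 − 4489 = 596
S_yy = nΣy² − (Σy)² = 9·2330 − (-136)² = 20970 − 18496 = 2474
r = S_xy / √(S_xx·S_yy) = -1067 / √(596·2474) = -1067 / √1474504 = -1067 / 1214.2916 = -0.8787
t = r·√(n−2)/√(1−r²) = -0.8787·√7 / √(1−0.772114) = -2.324822 / 0.477374 = -4.870

-4.870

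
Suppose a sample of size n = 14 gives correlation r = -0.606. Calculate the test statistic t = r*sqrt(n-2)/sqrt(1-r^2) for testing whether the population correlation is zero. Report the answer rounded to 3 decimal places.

t = r·√(n−2) / √(1−r²) with r = -0.606, n = 14
  = -0.606·√12 / √(1 − 0.367236)
  = -0.606·3.464102 / 0.795465
  = -2.099246 / 0.795465 = -2.639

-2.639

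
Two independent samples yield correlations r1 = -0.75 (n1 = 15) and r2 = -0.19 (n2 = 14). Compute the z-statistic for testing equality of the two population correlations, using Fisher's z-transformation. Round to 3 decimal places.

z1 = atanh(-0.75) = -0.972955,  z2 = atanh(-0.19) = -0.192337
SE = √(1/(n1−3) + 1/(n2−3)) = √(1/12 + 1/11) = √(0.0833333 + 0.0909091) = √0.1742424 = 0.417424
z = (z1 − z2)/SE = (-0.972955 − (-0.192337)) / 0.417424 = -0.780618 / 0.417424 = -1.870

-1.870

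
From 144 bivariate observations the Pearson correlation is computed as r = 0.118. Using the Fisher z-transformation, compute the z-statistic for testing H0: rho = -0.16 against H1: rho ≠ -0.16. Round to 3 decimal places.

Fisher z: atanh(0.118) = 0.118552, atanh(-0.16) = -0.161387
z = (z_r − z_0)·√(n−3) = (0.118552 − (-0.161387))·√141 = 0.279939 · 11.874342 = 3.324

3.324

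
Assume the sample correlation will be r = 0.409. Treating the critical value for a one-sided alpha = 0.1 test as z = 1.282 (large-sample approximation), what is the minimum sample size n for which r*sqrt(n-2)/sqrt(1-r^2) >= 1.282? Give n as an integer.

11

r√(n−2)/√(1−r²) ≥ 1.282  ⇔  n−2 ≥ (1.282)²·(1−r²)/r²
(1−r²)/r² = (1−0.167281)/0.167281 = 4.9780
n ≥ 2 + 1.643524·4.9780 = 2 + 8.1815 = 10.1815
⌈10.1815⌉ = 11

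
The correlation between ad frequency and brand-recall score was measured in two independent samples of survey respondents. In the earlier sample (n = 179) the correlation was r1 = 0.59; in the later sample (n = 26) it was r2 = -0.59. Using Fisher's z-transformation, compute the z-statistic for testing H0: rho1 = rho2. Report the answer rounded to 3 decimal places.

Fisher z-transforms: z1 = atanh(0.59) = 0.677666, z2 = atanh(-0.59) = -0.677666; difference d = 1.355332
Var(d) = 1/176 + 1/23 = 0.0056818 + 0.0434783 = 0.0491601
z = d/√Var(d) = 1.355332 / √0.0491601 = 1.355332 / 0.221721 = 6.113

6.113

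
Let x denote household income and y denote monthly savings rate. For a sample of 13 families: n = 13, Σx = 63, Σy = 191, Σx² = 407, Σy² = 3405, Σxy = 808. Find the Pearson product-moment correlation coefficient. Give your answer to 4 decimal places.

-0.4766

S_xy = nΣxy − ΣxΣy = 13·808 − 63·191 = 10504 − 12033 = -1529
S_xx = nΣx² − (Σx)² = 13·407 − 63² = 5291 − 3969 = 1322
S_yy = nΣy² − (Σy)² = 13·3405 − 191² = 44265 − 36481 = 7784
r = S_xy / √(S_xx·S_yy) = -1529 / √(1322·7784) = -1529 / √10290448 = -1529 / 3207.8728 = -0.4766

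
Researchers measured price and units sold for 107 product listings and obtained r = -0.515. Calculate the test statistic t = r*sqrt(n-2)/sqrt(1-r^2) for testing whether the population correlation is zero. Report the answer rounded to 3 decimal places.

-6.156

t = r·√(n−2) / √(1−r²) with r = -0.515, n = 107
  = -0.515·√105 / √(1 − 0.265225)
  = -0.515·10.246951 / 0.857190
  = -5.277180 / 0.857190 = -6.156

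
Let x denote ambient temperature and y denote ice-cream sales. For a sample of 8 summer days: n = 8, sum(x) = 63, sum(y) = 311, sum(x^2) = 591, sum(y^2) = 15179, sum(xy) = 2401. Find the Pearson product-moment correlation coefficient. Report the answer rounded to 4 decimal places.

-0.0889

Numerator: nΣxy − (Σx)(Σy) = 8·2401 − (63)(311) = -385
Denominator: √[(nΣx²−(Σx)²)(nΣy²−(Σy)²)]
  nΣx²−(Σx)² = 8·591 − 3969 = 759;  nΣy²−(Σy)² = 8·15179 − 96721 = 24711
  √(759·24711) = √18755649 = 4330.7793
r = -385 / 4330.7793 = -0.0889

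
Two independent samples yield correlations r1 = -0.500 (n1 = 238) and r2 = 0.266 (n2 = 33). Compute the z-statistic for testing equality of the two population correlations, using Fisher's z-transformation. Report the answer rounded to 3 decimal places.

Fisher z-transforms: z1 = atanh(-0.500) = -0.549306, z2 = atanh(0.266) = 0.272554; difference d = -0.821860
Var(d) = 1/235 + 1/30 = 0.0042553 + 0.0333333 = 0.0375886
z = d/√Var(d) = -0.821860 / √0.0375886 = -0.821860 / 0.193878 = -4.239

-4.239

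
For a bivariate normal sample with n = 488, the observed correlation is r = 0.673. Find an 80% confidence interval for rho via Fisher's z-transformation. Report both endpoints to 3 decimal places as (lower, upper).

(0.640, 0.704)

z_r = atanh(0.673) = 0.816207;  SE = 1/√(n−3) = 1/√485 = 0.045408
z-limits: 0.816207 ± 1.282·0.045408 = 0.816207 ± 0.058213 = [0.757994, 0.874420]
ρ-limits: (tanh 0.757994, tanh 0.874420) = (0.640, 0.704)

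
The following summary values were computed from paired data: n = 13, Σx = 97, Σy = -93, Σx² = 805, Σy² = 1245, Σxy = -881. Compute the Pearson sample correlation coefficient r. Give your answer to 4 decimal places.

Numerator: nΣxy − (Σx)(Σy) = 13·(-881) − (97)(-93) = -2432
Denominator: √[(nΣx²−(Σx)²)(nΣy²−(Σy)²)]
  nΣx²−(Σx)² = 13·805 − 9409 = 1056;  nΣy²−(Σy)² = 13·1245 − 8649 = 7536
  √(1056·7536) = √7958016 = 2820.9956
r = -2432 / 2820.9956 = -0.8621

-0.8621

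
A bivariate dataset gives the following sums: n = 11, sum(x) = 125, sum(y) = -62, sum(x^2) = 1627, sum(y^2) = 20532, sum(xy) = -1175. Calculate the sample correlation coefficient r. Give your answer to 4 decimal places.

-0.2304

S_xy = nΣxy − ΣxΣy = 11·(-1175) − 125·(-62) = -12925 − (-7750) = -5175
S_xx = nΣx² − (Σx)² = 11·1627 − 125² = 17897 − 15625 = 2272
S_yy = nΣy² − (Σy)² = 11·20532 − (-62)² = 225852 − 3844 = 222008
r = S_xy / √(S_xx·S_yy) = -5175 / √(2272·222008) = -5175 / √504402176 = -5175 / 22458.8997 = -0.2304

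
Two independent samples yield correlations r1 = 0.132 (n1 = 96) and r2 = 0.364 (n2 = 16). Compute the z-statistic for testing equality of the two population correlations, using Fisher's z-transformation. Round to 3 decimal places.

-0.840

Fisher z-transforms: z1 = atanh(0.132) = 0.132775, z2 = atanh(0.364) = 0.381489; difference d = -0.248714
Var(d) = 1/93 + 1/13 = 0.0107527 + 0.0769231 = 0.0876758
z = d/√Var(d) = -0.248714 / √0.0876758 = -0.248714 / 0.296101 = -0.840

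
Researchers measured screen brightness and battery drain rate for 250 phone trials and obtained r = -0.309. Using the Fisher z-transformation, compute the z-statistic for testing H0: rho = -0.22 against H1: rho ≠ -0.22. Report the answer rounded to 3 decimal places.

-1.505

z_r = atanh(-0.309) = -0.319439,  z_0 = atanh(-0.22) = -0.223656
SE = 1/√(n−3) = 1/√247 = 0.063628
z = (z_r − z_0)/SE = (-0.319439 − (-0.223656)) / 0.063628 = -0.095783 / 0.063628 = -1.505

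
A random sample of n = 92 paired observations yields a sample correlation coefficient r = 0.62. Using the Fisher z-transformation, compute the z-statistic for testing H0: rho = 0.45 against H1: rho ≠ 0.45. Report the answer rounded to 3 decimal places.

Fisher z: atanh(0.62) = 0.725005, atanh(0.45) = 0.484700
z = (z_r − z_0)·√(n−3) = (0.725005 − 0.484700)·√89 = 0.240305 · 9.433981 = 2.267

2.267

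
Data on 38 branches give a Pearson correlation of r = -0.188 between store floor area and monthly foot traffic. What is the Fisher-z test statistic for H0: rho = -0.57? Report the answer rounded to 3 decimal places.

z_r = atanh(-0.188) = -0.190263,  z_0 = atanh(-0.57) = -0.647523
SE = 1/√(n−3) = 1/√35 = 0.169031
z = (z_r − z_0)/SE = (-0.190263 − (-0.647523)) / 0.169031 = 0.457260 / 0.169031 = 2.705

2.705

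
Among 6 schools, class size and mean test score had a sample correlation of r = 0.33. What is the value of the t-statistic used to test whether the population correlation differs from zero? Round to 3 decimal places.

0.699

1 − r² = 1 − 0.1089 = 0.8911;  √(1−r²) = 0.943981
√(n−2) = √4 = 2.000000
t = r·√(n−2)/√(1−r²) = 0.33 · 2.000000 / 0.943981 = 0.699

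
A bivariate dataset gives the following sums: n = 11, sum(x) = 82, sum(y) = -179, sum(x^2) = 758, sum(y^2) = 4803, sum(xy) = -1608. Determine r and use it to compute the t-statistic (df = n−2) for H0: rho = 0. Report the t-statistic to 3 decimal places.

-1.824

S_xy = nΣxy − ΣxΣy = 11·(-1608) − 82·(-179) = -17688 − (-14678) = -3010
S_xx = nΣx² − (Σx)² = 11·758 − 82² = 8338 − 6724 = 1614
S_yy = nΣy² − (Σy)² = 11·4803 − (-179)² = 52833 − 32041 = 20792
r = S_xy / √(S_xx·S_yy) = -3010 / √(1614·20792) = -3010 / √33558288 = -3010 / 5792.9516 = -0.5196
t = r·√(n−2)/√(1−r²) = -0.5196·√9 / √(1−0.269984) = -1.558800 / 0.854410 = -1.824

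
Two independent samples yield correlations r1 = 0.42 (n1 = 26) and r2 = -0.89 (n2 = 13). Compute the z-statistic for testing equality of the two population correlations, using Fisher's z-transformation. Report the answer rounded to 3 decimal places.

4.936

z1 = atanh(0.42) = 0.447692,  z2 = atanh(-0.89) = -1.421926
SE = √(1/(n1−3) + 1/(n2−3)) = √(1/23 + 1/10) = √(0.0434783 + 0.1000000) = √0.1434783 = 0.378785
z = (z1 − z2)/SE = (0.447692 − (-1.421926)) / 0.378785 = 1.869618 / 0.378785 = 4.936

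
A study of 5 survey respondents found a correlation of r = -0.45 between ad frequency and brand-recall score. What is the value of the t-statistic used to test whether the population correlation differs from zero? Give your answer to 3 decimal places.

1 − r² = 1 − 0.2025 = 0.7975;  √(1−r²) = 0.893029
√(n−2) = √3 = 1.732051
t = r·√(n−2)/√(1−r²) = -0.45 · 1.732051 / 0.893029 = -0.873

-0.873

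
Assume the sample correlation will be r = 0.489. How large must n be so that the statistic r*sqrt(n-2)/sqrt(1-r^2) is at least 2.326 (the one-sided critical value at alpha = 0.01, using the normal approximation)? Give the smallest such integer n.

20

Need r·√(n−2)/√(1−r²) ≥ 2.326
√(n−2) ≥ 2.326·√(1−0.239121) / 0.489 = 2.326·0.872284 / 0.489 = 4.1491
n−2 ≥ 17.2150  ⇒  n ≥ 19.2150
Smallest integer n = 20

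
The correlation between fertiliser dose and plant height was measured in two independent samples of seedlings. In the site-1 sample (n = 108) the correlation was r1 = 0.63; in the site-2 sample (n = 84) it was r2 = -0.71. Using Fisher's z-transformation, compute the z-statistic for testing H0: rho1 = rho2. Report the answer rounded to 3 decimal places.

11.013

z1 = atanh(0.63) = 0.741416,  z2 = atanh(-0.71) = -0.887184
SE = √(1/(n1−3) + 1/(n2−3)) = √(1/105 + 1/81) = √(0.0095238 + 0.0123457) = √0.0218695 = 0.147883
z = (z1 − z2)/SE = (0.741416 − (-0.887184)) / 0.147883 = 1.628600 / 0.147883 = 11.013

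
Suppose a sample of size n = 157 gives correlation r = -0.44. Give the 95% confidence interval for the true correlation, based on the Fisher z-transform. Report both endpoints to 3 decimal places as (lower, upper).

Fisher z: z_r = atanh(r) = ½·ln((1+(-0.44))/(1−(-0.44))) = -0.472231
SE(z) = 1/√(n−3) = 1/√154 = 0.080582
95% ⇒ z* = 1.960; margin = 1.960·0.080582 = 0.157941
CI on z-scale: (-0.630172, -0.314290)
Back-transform: tanh(-0.630172) = -0.558171, tanh(-0.314290) = -0.304335

(-0.558, -0.304)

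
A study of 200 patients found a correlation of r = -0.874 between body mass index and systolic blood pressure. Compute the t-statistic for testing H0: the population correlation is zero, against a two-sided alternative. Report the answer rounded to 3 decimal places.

-25.309

1 − r² = 1 − 0.763876 = 0.236124;  √(1−r²) = 0.485926
√(n−2) = √198 = 14.071247
t = r·√(n−2)/√(1−r²) = -0.874 · 14.071247 / 0.485926 = -25.309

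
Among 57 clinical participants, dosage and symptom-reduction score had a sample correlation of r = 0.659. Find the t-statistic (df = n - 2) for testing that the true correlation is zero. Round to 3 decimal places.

6.498

t = r·√(n−2) / √(1−r²) with r = 0.659, n = 57
  = 0.659·√55 / √(1 − 0.434281)
  = 0.659·7.416198 / 0.752143
  = 4.887274 / 0.752143 = 6.498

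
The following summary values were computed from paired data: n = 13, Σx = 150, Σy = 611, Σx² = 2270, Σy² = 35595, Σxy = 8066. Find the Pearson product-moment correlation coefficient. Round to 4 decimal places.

S_xy = nΣxy − ΣxΣy = 13·8066 − 150·611 = 104858 − 91650 = 13208
S_xx = nΣx² − (Σx)² = 13·2270 − 150² = 29510 − 22500 = 7010
S_yy = nΣy² − (Σy)² = 13·35595 − 611² = 462735 − 373321 = 89414
r = S_xy / √(S_xx·S_yy) = 13208 / √(7010·89414) = 13208 / √626792140 = 13208 / 25035.8171 = 0.5276

0.5276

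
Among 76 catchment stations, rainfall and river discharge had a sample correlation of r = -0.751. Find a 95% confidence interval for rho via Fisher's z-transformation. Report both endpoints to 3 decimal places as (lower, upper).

(-0.835, -0.633)

Fisher z: z_r = atanh(r) = ½·ln((1+(-0.751))/(1−(-0.751))) = -0.975245
SE(z) = 1/√(n−3) = 1/√73 = 0.117041
95% ⇒ z* = 1.960; margin = 1.960·0.117041 = 0.229400
CI on z-scale: (-1.204645, -0.745845)
Back-transform: tanh(-1.204645) = -0.835066, tanh(-0.745845) = -0.632664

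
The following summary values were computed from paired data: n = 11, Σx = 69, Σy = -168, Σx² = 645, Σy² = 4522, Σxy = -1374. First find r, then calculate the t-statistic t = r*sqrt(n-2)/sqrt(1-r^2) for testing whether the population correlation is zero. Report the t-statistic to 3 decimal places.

Numerator: nΣxy − (Σx)(Σy) = 11·(-1374) − (69)(-168) = -3522
Denominator: √[(nΣx²−(Σx)²)(nΣy²−(Σy)²)]
  nΣx²−(Σx)² = 11·645 − 4761 = 2334;  nΣy²−(Σy)² = 11·4522 − 28224 = 21518
  √(2334·21518) = √50223012 = 7086.8196
r = -3522 / 7086.8196 = -0.4970
t = r·√(n−2)/√(1−r²) = -0.4970·√9 / √(1−0.247009) = -1.491000 / 0.867751 = -1.718

-1.718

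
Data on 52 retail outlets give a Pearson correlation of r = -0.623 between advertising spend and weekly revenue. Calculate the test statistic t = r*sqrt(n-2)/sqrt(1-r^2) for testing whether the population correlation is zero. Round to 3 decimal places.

1 − r² = 1 − 0.388129 = 0.611871;  √(1−r²) = 0.782222
√(n−2) = √50 = 7.071068
t = r·√(n−2)/√(1−r²) = -0.623 · 7.071068 / 0.782222 = -5.632

-5.632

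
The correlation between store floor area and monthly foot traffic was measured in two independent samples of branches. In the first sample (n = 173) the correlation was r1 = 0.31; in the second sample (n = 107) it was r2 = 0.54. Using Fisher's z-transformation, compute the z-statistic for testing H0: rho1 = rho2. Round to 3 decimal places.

-2.278

Fisher z-transforms: z1 = atanh(0.31) = 0.320545, z2 = atanh(0.54) = 0.604156; difference d = -0.283611
Var(d) = 1/170 + 1/104 = 0.0058824 + 0.0096154 = 0.0154978
z = d/√Var(d) = -0.283611 / √0.0154978 = -0.283611 / 0.124490 = -2.278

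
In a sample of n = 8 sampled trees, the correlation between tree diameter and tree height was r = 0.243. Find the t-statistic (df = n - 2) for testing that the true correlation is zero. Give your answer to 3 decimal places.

1 − r² = 1 − 0.059049 = 0.940951;  √(1−r²) = 0.970026
√(n−2) = √6 = 2.449490
t = r·√(n−2)/√(1−r²) = 0.243 · 2.449490 / 0.970026 = 0.614

0.614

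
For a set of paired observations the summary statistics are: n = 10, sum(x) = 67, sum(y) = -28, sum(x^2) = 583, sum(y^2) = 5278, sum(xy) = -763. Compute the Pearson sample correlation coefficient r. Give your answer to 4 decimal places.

Numerator: nΣxy − (Σx)(Σy) = 10·(-763) − (67)(-28) = -5754
Denominator: √[(nΣx²−(Σx)²)(nΣy²−(Σy)²)]
  nΣx²−(Σx)² = 10·583 − 4489 = 1341;  nΣy²−(Σy)² = 10·5278 − 784 = 51996
  √(1341·51996) = √69726636 = 8350.2477
r = -5754 / 8350.2477 = -0.6891

-0.6891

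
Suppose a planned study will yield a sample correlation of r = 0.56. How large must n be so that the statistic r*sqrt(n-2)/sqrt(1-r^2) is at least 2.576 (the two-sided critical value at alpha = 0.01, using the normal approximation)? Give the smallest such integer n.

r√(n−2)/√(1−r²) ≥ 2.576  ⇔  n−2 ≥ (2.576)²·(1−r²)/r²
(1−r²)/r² = (1−0.3136)/0.3136 = 2.1888
n ≥ 2 + 6.635776·2.1888 = 2 + 14.5244 = 16.5244
⌈16.5244⌉ = 17

17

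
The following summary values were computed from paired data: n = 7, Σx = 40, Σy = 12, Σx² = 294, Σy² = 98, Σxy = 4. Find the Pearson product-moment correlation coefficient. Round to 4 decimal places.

Numerator: nΣxy − (Σx)(Σy) = 7·4 − (40)(12) = -452
Denominator: √[(nΣx²−(Σx)²)(nΣy²−(Σy)²)]
  nΣx²−(Σx)² = 7·294 − 1600 = 458;  nΣy²−(Σy)² = 7·98 − 144 = 542
  √(458·542) = √248236 = 498.2329
r = -452 / 498.2329 = -0.9072

-0.9072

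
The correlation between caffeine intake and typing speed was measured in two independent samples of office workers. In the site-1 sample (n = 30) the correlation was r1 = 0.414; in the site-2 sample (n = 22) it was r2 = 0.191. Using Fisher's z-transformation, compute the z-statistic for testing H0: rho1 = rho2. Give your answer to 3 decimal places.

0.825

Fisher z-transforms: z1 = atanh(0.414) = 0.440429, z2 = atanh(0.191) = 0.193375; difference d = 0.247054
Var(d) = 1/27 + 1/19 = 0.0370370 + 0.0526316 = 0.0896686
z = d/√Var(d) = 0.247054 / √0.0896686 = 0.247054 / 0.299447 = 0.825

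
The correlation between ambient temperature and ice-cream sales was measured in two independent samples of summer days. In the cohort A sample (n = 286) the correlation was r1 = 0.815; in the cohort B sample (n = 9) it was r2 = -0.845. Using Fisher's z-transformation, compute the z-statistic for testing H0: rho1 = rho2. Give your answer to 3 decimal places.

z1 = atanh(0.815) = 1.141742,  z2 = atanh(-0.845) = -1.238405
SE = √(1/(n1−3) + 1/(n2−3)) = √(1/283 + 1/6) = √(0.0035336 + 0.1666667) = √0.1702003 = 0.412553
z = (z1 − z2)/SE = (1.141742 − (-1.238405)) / 0.412553 = 2.380147 / 0.412553 = 5.769

5.769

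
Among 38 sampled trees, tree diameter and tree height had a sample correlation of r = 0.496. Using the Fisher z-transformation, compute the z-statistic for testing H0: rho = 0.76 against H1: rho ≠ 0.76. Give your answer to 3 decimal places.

-2.675

z_r = atanh(0.496) = 0.543987,  z_0 = atanh(0.76) = 0.996215
SE = 1/√(n−3) = 1/√35 = 0.169031
z = (z_r − z_0)/SE = (0.543987 − 0.996215) / 0.169031 = -0.452228 / 0.169031 = -2.675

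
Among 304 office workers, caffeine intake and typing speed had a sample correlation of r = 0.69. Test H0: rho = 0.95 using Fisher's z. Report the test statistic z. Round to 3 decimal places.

Fisher z: atanh(0.69) = 0.847956, atanh(0.95) = 1.831781
z = (z_r − z_0)·√(n−3) = (0.847956 − 1.831781)·√301 = -0.983825 · 17.349352 = -17.069

-17.069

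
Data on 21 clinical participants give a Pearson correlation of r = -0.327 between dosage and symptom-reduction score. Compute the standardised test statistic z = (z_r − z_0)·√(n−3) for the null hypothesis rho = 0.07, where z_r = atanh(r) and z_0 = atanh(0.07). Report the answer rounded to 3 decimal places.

-1.738

Fisher z: atanh(-0.327) = -0.339465, atanh(0.07) = 0.070115
z = (z_r − z_0)·√(n−3) = (-0.339465 − 0.070115)·√18 = -0.409580 · 4.242641 = -1.738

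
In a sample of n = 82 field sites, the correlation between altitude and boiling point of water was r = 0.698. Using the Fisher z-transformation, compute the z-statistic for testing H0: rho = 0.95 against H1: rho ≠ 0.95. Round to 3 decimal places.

Fisher z: atanh(0.698) = 0.863390, atanh(0.95) = 1.831781
z = (z_r − z_0)·√(n−3) = (0.863390 − 1.831781)·√79 = -0.968391 · 8.888194 = -8.607

-8.607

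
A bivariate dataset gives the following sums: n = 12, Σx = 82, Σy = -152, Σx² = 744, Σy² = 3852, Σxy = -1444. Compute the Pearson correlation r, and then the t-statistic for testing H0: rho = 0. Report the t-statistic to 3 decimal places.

S_xy = nΣxy − ΣxΣy = 12·(-1444) − 82·(-152) = -17328 − (-12464) = -4864
S_xx = nΣx² − (Σx)² = 12·744 − 82² = 8928 − 6724 = 2204
S_yy = nΣy² − (Σy)² = 12·3852 − (-152)² = 46224 − 23104 = 23120
r = S_xy / √(S_xx·S_yy) = -4864 / √(2204·23120) = -4864 / √50956480 = -4864 / 7138.3808 = -0.6814
t = r·√(n−2)/√(1−r²) = -0.6814·√10 / √(1−0.464306) = -2.154776 / 0.731911 = -2.944

-2.944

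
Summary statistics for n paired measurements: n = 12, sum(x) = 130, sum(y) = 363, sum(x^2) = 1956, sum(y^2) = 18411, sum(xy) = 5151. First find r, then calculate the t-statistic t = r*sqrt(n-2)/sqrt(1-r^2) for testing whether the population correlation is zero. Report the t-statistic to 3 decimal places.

S_xy = nΣxy − ΣxΣy = 12·5151 − 130·363 = 61812 − 47190 = 14622
S_xx = nΣx² − (Σx)² = 12·1956 − 130² = 23472 − 16900 = 6572
S_yy = nΣy² − (Σy)² = 12·18411 − 363² = 220932 − 131769 = 89163
r = S_xy / √(S_xx·S_yy) = 14622 / √(6572·89163) = 14622 / √585979236 = 14622 / 24207.0080 = 0.6040
t = r·√(n−2)/√(1−r²) = 0.6040·√10 / √(1−0.364816) = 1.910016 / 0.796984 = 2.397

2.397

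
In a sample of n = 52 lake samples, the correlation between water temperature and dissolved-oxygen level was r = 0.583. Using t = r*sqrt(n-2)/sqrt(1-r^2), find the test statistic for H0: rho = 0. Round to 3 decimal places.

t = r·√(n−2) / √(1−r²) with r = 0.583, n = 52
  = 0.583·√50 / √(1 − 0.339889)
  = 0.583·7.071068 / 0.812472
  = 4.122433 / 0.812472 = 5.074

5.074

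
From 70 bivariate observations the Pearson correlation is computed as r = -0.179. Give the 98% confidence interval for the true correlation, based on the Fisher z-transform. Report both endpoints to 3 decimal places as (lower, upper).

Fisher z: z_r = atanh(r) = ½·ln((1+(-0.179))/(1−(-0.179))) = -0.180949
SE(z) = 1/√(n−3) = 1/√67 = 0.122169
98% ⇒ z* = 2.326; margin = 2.326·0.122169 = 0.284165
CI on z-scale: (-0.465114, 0.103216)
Back-transform: tanh(-0.465114) = -0.434243, tanh(0.103216) = 0.102851

(-0.434, 0.103)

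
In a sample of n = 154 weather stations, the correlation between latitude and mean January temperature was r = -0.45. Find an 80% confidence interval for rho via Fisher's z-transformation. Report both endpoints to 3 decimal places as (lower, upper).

(-0.529, -0.363)

Fisher z: z_r = atanh(r) = ½·ln((1+(-0.45))/(1−(-0.45))) = -0.484700
SE(z) = 1/√(n−3) = 1/√151 = 0.081379
80% ⇒ z* = 1.282; margin = 1.282·0.081379 = 0.104328
CI on z-scale: (-0.589028, -0.380372)
Back-transform: tanh(-0.589028) = -0.529196, tanh(-0.380372) = -0.363030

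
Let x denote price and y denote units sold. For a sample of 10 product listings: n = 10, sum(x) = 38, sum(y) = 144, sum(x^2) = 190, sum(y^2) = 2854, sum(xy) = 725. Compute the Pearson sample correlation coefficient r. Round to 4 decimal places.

Numerator: nΣxy − (Σx)(Σy) = 10·725 − (38)(144) = 1778
Denominator: √[(nΣx²−(Σx)²)(nΣy²−(Σy)²)]
  nΣx²−(Σx)² = 10·190 − 1444 = 456;  nΣy²−(Σy)² = 10·2854 − 20736 = 7804
  √(456·7804) = √3558624 = 1886.4316
r = 1778 / 1886.4316 = 0.9425

0.9425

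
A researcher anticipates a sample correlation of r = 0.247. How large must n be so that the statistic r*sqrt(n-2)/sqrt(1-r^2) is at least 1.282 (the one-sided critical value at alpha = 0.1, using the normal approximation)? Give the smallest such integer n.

28

Need r·√(n−2)/√(1−r²) ≥ 1.282
√(n−2) ≥ 1.282·√(1−0.061009) / 0.247 = 1.282·0.969015 / 0.247 = 5.0295
n−2 ≥ 25.2959  ⇒  n ≥ 27.2959
Smallest integer n = 28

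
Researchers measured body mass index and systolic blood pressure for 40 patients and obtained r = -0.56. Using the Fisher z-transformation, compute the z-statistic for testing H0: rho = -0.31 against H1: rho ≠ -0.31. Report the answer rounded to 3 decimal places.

-1.900

Fisher z: atanh(-0.56) = -0.632833, atanh(-0.31) = -0.320545
z = (z_r − z_0)·√(n−3) = (-0.632833 − (-0.320545))·√37 = -0.312288 · 6.082763 = -1.900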